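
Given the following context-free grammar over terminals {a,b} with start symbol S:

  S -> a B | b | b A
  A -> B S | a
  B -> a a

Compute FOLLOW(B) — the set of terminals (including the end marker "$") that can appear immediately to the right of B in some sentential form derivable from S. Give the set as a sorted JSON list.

Compute FIRST by fixpoint:
iter 1:
  A via A→a: +{a}
  B via B→a a: +{a}
  S via S→a B: +{a}
  S via S→b: +{b}
  FIRST[S]={a,b}  FIRST[A]={a}  FIRST[B]={a}
iter 2: — fixpoint
  FIRST[S]={a,b}  FIRST[A]={a}  FIRST[B]={a}

FOLLOW iteration:
FOLLOW(S) := {$}
[1]
  A→B S: FOLLOW(B) ⊇ FIRST(S) = {a,b}; new: +{a,b}
  S→a B: FOLLOW(B) ⊇ FOLLOW(S) ⊇ {$}; new: +{$}
  S→b A: FOLLOW(A) ⊇ FOLLOW(S) ⊇ {$}; new: +{$}
  S: {$}  A: {$}  B: {$,a,b}
[2] (stable)
  S: {$}  A: {$}  B: {$,a,b}

FOLLOW(B) = ["$", "a", "b"]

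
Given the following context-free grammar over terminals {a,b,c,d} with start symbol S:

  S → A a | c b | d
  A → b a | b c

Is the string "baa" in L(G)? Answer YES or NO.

Convert to CNF:
  S -> A T1 | T2 T0 | d
  A -> T0 T1 | T0 T2
  T0 -> b
  T1 -> a
  T2 -> c

CYK fill:
  [0..0]={T0}  "b"  orig:{}
  [1..1]={T1}  "a"  orig:{}
  [2..2]={T1}  "a"  orig:{}
  [0..1]={A}  "ba"
  [1..2]=∅  "aa"
  [0..2]={S}  "baa"

S ∈ T[0,2] ⇒ YES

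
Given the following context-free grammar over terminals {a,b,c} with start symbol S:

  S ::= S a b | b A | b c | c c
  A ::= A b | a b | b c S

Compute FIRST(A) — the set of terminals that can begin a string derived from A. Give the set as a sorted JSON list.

FIRST sets, iterate to fixpoint:
pass 1:
  A via A→a b: +{a}
  A via A→b c S: +{b}
  S via S→b A: +{b}
  S via S→c c: +{c}
  FIRST[S]={b,c}  FIRST[A]={a,b}
pass 2: (no change)
  FIRST[S]={b,c}  FIRST[A]={a,b}

FIRST(A) = ["a", "b"]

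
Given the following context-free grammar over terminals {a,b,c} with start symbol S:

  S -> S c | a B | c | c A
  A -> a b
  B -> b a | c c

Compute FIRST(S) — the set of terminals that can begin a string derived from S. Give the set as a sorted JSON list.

FIRST iteration:
[1]
  A via A→a b: +{a}
  B via B→b a: +{b}
  B via B→c c: +{c}
  S via S→a B: +{a}
  S via S→c: +{c}
  S: {a,c}  A: {a}  B: {b,c}
[2] done
  S: {a,c}  A: {a}  B: {b,c}

FIRST(S) = ["a", "c"]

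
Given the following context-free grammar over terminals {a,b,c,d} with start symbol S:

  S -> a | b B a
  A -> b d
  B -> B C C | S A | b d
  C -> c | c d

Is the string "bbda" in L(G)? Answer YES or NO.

CNF form of G:
  S -> T0 X5 | a
  A -> T0 T1
  B -> B X4 | S A | T0 T1
  C -> T2 T1 | c
  T0 -> b
  T1 -> d
  T2 -> c
  T3 -> a
  X4 -> C C
  X5 -> B T3

CYK fill:
  [0..0]={T0}  "b"  orig:{}
  [1..1]={T0}  "b"  orig:{}
  [2..2]={T1}  "d"  orig:{}
  [3..3]={S,T3}  "a"  orig:{S}
  [0..1]=∅  "bb"
  [1..2]={A,B}  "bd"
  [2..3]=∅  "da"
  [0..2]=∅  "bbd"
  [1..3]={X5}  "bda"  orig:{}
  [0..3]={S}  "bbda"

S ∈ T[0,3] ⇒ YES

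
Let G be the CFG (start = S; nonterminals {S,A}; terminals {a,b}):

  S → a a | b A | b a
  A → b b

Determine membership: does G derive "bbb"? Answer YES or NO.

Convert to CNF:
  S -> T0 A | T0 T1 | T1 T1
  A -> T0 T0
  T0 -> b
  T1 -> a

Fill CYK table bottom-up:
  T[0,0] 'b' = {T0}  orig:{}
  T[1,1] 'b' = {T0}  orig:{}
  T[2,2] 'b' = {T0}  orig:{}
  T[0,1] 'bb' = {A}
  T[1,2] 'bb' = {A}
  T[0,2] 'bbb' = {S}

S ∈ T[0,2] ⇒ YES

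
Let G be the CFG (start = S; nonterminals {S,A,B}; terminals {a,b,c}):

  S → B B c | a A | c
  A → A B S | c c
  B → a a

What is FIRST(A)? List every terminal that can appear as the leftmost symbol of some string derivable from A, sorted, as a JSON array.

FIRST iteration:
round 1:
  A via A→c c: +{c}
  B via B→a a: +{a}
  S via S→B B c: +{a}
  S via S→c: +{c}
  FIRST(S)={a,c}  FIRST(A)={c}  FIRST(B)={a}
round 2: (stable)
  FIRST(S)={a,c}  FIRST(A)={c}  FIRST(B)={a}

FIRST(A) = ["c"]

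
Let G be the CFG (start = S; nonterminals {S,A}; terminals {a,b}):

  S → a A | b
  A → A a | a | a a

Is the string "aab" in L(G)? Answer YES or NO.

CNF form of G:
  S -> T0 A | b
  A -> A T0 | T0 T0 | a
  T0 -> a

Fill CYK table bottom-up:
  cell(0,0) a: {A,T0}  orig:{A}
  cell(1,1) a: {A,T0}  orig:{A}
  cell(2,2) b: {S}
  cell(0,1) aa: {A,S}
  cell(1,2) ab: ∅
  cell(0,2) aab: ∅

S ∉ T[0,2] ⇒ NO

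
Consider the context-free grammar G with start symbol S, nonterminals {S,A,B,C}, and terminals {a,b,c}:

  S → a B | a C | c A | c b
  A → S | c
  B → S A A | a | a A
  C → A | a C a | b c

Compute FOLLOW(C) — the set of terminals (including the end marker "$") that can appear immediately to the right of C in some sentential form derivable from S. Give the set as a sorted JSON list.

FIRST sets, iterate to fixpoint:
round 1:
  A via A→c: +{c}
  B via B→a: +{a}
  C via C→A: +{c}
  C via C→a C a: +{a}
  C via C→b c: +{b}
  S via S→a B: +{a}
  S via S→c A: +{c}
  FIRST[S]={a,c}  FIRST[A]={c}  FIRST[B]={a}  FIRST[C]={a,b,c}
round 2:
  A via A→S: +{a}
  B via B→S A A: +{c}
  FIRST[S]={a,c}  FIRST[A]={a,c}  FIRST[B]={a,c}  FIRST[C]={a,b,c}
round 3: done
  FIRST[S]={a,c}  FIRST[A]={a,c}  FIRST[B]={a,c}  FIRST[C]={a,b,c}

Compute FOLLOW by fixpoint:
FOLLOW(S) := {$}
pass 1:
  B→S A A: FOLLOW(S) ⊇ FIRST(A) = {a,c}; new: +{a,c}
  B→S A A: FOLLOW(A) ⊇ FIRST(A) = {a,c}; new: +{a,c}
  C→a C a: FOLLOW(C) ⊇ FIRST(a) = {a}; new: +{a}
  S→a B: FOLLOW(B) ⊇ FOLLOW(S) ⊇ {$,a,c}; new: +{$,a,c}
  S→a C: FOLLOW(C) ⊇ FOLLOW(S) ⊇ {$,a,c}; new: +{$,c}
  S→c A: FOLLOW(A) ⊇ FOLLOW(S) ⊇ {$,a,c}; new: +{$}
  FOLLOW(S)={$,a,c}  FOLLOW(A)={$,a,c}  FOLLOW(B)={$,a,c}  FOLLOW(C)={$,a,c}
pass 2: (no change)
  FOLLOW(S)={$,a,c}  FOLLOW(A)={$,a,c}  FOLLOW(B)={$,a,c}  FOLLOW(C)={$,a,c}

FOLLOW(C) = ["$", "a", "c"]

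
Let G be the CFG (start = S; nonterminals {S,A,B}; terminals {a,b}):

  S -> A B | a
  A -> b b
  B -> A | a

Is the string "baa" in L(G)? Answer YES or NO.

Convert to CNF:
  S -> A B | a
  A -> T0 T0
  B -> T0 T0 | a
  T0 -> b

CYK fill:
  T[0,0] 'b' = {T0}  orig:{}
  T[1,1] 'a' = {B,S}
  T[2,2] 'a' = {B,S}
  T[0,1] 'ba' = ∅
  T[1,2] 'aa' = ∅
  T[0,2] 'baa' = ∅

S ∉ T[0,2] ⇒ NO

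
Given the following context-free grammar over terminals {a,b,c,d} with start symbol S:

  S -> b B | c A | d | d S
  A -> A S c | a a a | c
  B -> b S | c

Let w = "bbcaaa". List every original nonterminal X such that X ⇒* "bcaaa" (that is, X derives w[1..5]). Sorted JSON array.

Convert to CNF:
  S -> T0 A | T2 B | T3 S | d
  A -> A X4 | T1 X5 | c
  B -> T2 S | c
  T0 -> c
  T1 -> a
  T2 -> b
  T3 -> d
  X4 -> S T0
  X5 -> T1 T1

CYK table (by increasing span), restricted to cells inside w[1..5]:
  cell(1,1) b: {T2}  orig:{}
  cell(2,2) c: {A,B,T0}  orig:{A,B}
  cell(3,3) a: {T1}  orig:{}
  cell(4,4) a: {T1}  orig:{}
  cell(5,5) a: {T1}  orig:{}
  cell(1,2) bc: {S}
  cell(2,3) ca: ∅
  cell(3,4) aa: {X5}  orig:{}
  cell(4,5) aa: {X5}  orig:{}
  cell(1,3) bca: ∅
  cell(2,4) caa: ∅
  cell(3,5) aaa: {A}
  cell(1,4) bcaa: ∅
  cell(2,5) caaa: {S}
  cell(1,5) bcaaa: {B}

Original NTs in T[1,5] deriving "bcaaa": ["B"]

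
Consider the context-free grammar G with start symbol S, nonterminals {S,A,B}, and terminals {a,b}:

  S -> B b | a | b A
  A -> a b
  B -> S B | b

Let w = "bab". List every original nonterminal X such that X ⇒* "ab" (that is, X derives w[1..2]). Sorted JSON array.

CNF form of G:
  S -> B T1 | T1 A | a
  A -> T0 T1
  B -> S B | b
  T0 -> a
  T1 -> b

Fill CYK table bottom-up, restricted to cells inside w[1..2]:
  [1..1]={S,T0}  "a"  orig:{S}
  [2..2]={B,T1}  "b"  orig:{B}
  [1..2]={A,B}  "ab"

Original NTs in T[1,2] deriving "ab": ["A", "B"]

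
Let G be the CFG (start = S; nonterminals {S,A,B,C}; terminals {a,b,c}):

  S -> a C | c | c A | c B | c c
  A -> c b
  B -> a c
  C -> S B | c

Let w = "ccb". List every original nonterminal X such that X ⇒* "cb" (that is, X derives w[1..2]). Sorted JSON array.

Convert to CNF:
  S -> T0 A | T0 B | T0 T0 | T2 C | c
  A -> T0 T1
  B -> T2 T0
  C -> S B | c
  T0 -> c
  T1 -> b
  T2 -> a

CYK table (by increasing span) — only the sub-triangle for w[1..2]:
  T[1,1] 'c' = {C,S,T0}  orig:{C,S}
  T[2,2] 'b' = {T1}  orig:{}
  T[1,2] 'cb' = {A}

Original NTs in T[1,2] deriving "cb": ["A"]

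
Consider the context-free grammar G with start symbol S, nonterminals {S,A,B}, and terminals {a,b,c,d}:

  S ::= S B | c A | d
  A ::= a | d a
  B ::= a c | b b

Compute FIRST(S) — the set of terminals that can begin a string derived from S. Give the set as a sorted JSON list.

FIRST sets, iterate to fixpoint:
iter 1:
  A via A→a: +{a}
  A via A→d a: +{d}
  B via B→a c: +{a}
  B via B→b b: +{b}
  S via S→c A: +{c}
  S via S→d: +{d}
  FIRST[S]={c,d}  FIRST[A]={a,d}  FIRST[B]={a,b}
iter 2: (no change)
  FIRST[S]={c,d}  FIRST[A]={a,d}  FIRST[B]={a,b}

FIRST(S) = ["c", "d"]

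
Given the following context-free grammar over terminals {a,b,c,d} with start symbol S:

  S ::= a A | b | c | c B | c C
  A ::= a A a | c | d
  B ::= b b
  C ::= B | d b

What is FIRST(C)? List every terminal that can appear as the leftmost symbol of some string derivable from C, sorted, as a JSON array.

FIRST iteration:
[1]
  A via A→a A a: +{a}
  A via A→c: +{c}
  A via A→d: +{d}
  B via B→b b: +{b}
  C via C→B: +{b}
  C via C→d b: +{d}
  S via S→a A: +{a}
  S via S→b: +{b}
  S via S→c: +{c}
  FIRST[S]={a,b,c}  FIRST[A]={a,c,d}  FIRST[B]={b}  FIRST[C]={b,d}
[2] (stable)
  FIRST[S]={a,b,c}  FIRST[A]={a,c,d}  FIRST[B]={b}  FIRST[C]={b,d}

FIRST(C) = ["b", "d"]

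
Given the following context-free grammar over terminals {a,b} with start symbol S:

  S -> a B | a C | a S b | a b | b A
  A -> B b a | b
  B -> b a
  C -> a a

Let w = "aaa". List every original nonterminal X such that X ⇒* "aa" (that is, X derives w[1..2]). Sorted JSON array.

CNF form of G:
  S -> T0 A | T1 B | T1 C | T1 T0 | T1 X3
  A -> B X2 | b
  B -> T0 T1
  C -> T1 T1
  T0 -> b
  T1 -> a
  X2 -> T0 T1
  X3 -> S T0

CYK fill — only the sub-triangle for w[1..2]:
  T[1,1] 'a' = {T1}  orig:{}
  T[2,2] 'a' = {T1}  orig:{}
  T[1,2] 'aa' = {C}

Original NTs in T[1,2] deriving "aa": ["C"]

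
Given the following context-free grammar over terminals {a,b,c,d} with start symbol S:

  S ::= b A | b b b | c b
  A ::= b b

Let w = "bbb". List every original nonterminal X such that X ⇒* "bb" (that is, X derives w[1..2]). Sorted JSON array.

CNF form of G:
  S -> T0 A | T0 X2 | T1 T0
  A -> T0 T0
  T0 -> b
  T1 -> c
  X2 -> T0 T0

CYK table (by increasing span) (cells [i..j] with 1 ≤ i ≤ j ≤ 2 only):
  cell(1,1) b: {T0}  orig:{}
  cell(2,2) b: {T0}  orig:{}
  cell(1,2) bb: {A,X2}  orig:{A}

Original NTs in T[1,2] deriving "bb": ["A"]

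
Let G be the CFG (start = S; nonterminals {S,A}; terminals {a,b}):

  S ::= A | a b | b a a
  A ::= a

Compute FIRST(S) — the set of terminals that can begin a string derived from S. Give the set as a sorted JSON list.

FIRST iteration:
pass 1:
  A via A→a: +{a}
  S via S→A: +{a}
  S via S→b a a: +{b}
  FIRST[S]={a,b}  FIRST[A]={a}
pass 2: (stable)
  FIRST[S]={a,b}  FIRST[A]={a}

FIRST(S) = ["a", "b"]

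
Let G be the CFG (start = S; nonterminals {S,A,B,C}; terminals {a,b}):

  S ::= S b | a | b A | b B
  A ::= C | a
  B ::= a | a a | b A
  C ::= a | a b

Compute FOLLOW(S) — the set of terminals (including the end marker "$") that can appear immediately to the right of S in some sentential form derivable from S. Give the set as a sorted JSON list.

Compute FIRST by fixpoint:
iter 1:
  A via A→a: +{a}
  B via B→a: +{a}
  B via B→b A: +{b}
  C via C→a: +{a}
  S via S→a: +{a}
  S via S→b A: +{b}
  S: {a,b}  A: {a}  B: {a,b}  C: {a}
iter 2: done
  S: {a,b}  A: {a}  B: {a,b}  C: {a}

FOLLOW sets:
FOLLOW(S) := {$}
pass 1:
  S→S b: FOLLOW(S) ⊇ FIRST(b) = {b}; new: +{b}
  S→b A: FOLLOW(A) ⊇ FOLLOW(S) ⊇ {$,b}; new: +{$,b}
  S→b B: FOLLOW(B) ⊇ FOLLOW(S) ⊇ {$,b}; new: +{$,b}
  FOLLOW(S)={$,b}  FOLLOW(A)={$,b}  FOLLOW(B)={$,b}  FOLLOW(C)={}
pass 2:
  A→C: FOLLOW(C) ⊇ FOLLOW(A) ⊇ {$,b}; new: +{$,b}
  FOLLOW(S)={$,b}  FOLLOW(A)={$,b}  FOLLOW(B)={$,b}  FOLLOW(C)={$,b}
pass 3: (no change)
  FOLLOW(S)={$,b}  FOLLOW(A)={$,b}  FOLLOW(B)={$,b}  FOLLOW(C)={$,b}

FOLLOW(S) = ["$", "b"]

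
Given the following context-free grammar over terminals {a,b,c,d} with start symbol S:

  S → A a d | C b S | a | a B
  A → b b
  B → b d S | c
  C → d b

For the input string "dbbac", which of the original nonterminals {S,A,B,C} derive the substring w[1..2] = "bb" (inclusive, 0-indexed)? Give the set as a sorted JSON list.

CNF form of G:
  S -> A X4 | C X5 | T2 B | a
  A -> T0 T0
  B -> T0 X3 | c
  C -> T1 T0
  T0 -> b
  T1 -> d
  T2 -> a
  X3 -> T1 S
  X4 -> T2 T1
  X5 -> T0 S

Fill CYK table bottom-up, restricted to cells inside w[1..2]:
  cell(1,1) b: {T0}  orig:{}
  cell(2,2) b: {T0}  orig:{}
  cell(1,2) bb: {A}

Original NTs in T[1,2] deriving "bb": ["A"]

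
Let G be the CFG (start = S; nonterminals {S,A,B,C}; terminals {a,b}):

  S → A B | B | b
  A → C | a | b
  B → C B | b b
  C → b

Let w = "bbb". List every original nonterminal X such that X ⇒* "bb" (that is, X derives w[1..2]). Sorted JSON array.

CNF form of G:
  S -> A B | C B | T0 T0 | b
  A -> a | b
  B -> C B | T0 T0
  C -> b
  T0 -> b

CYK table (by increasing span) — only the sub-triangle for w[1..2]:
  T[1,1] 'b' = {A,C,S,T0}  orig:{A,C,S}
  T[2,2] 'b' = {A,C,S,T0}  orig:{A,C,S}
  T[1,2] 'bb' = {B,S}

Original NTs in T[1,2] deriving "bb": ["B", "S"]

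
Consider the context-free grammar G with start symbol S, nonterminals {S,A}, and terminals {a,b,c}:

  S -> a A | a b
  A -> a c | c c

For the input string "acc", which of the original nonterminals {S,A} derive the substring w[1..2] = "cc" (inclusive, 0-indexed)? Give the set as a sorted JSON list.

CNF form of G:
  S -> T0 A | T0 T2
  A -> T0 T1 | T1 T1
  T0 -> a
  T1 -> c
  T2 -> b

Fill CYK table bottom-up (cells [i..j] with 1 ≤ i ≤ j ≤ 2 only):
  T[1,1] 'c' = {T1}  orig:{}
  T[2,2] 'c' = {T1}  orig:{}
  T[1,2] 'cc' = {A}

Original NTs in T[1,2] deriving "cc": ["A"]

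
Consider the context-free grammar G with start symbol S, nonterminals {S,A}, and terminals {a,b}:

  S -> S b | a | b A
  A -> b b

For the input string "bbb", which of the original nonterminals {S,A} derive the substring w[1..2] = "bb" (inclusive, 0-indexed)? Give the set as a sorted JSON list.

Convert to CNF:
  S -> S T0 | T0 A | a
  A -> T0 T0
  T0 -> b

CYK fill, restricted to cells inside w[1..2]:
  cell(1,1) b: {T0}  orig:{}
  cell(2,2) b: {T0}  orig:{}
  cell(1,2) bb: {A}

Original NTs in T[1,2] deriving "bb": ["A"]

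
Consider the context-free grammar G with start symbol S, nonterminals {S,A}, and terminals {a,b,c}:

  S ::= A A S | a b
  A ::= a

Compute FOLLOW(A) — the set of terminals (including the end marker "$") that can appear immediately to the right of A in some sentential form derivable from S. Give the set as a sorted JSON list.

FIRST iteration:
[1]
  A via A→a: +{a}
  S via S→A A S: +{a}
  FIRST[S]={a}  FIRST[A]={a}
[2] done
  FIRST[S]={a}  FIRST[A]={a}

FOLLOW iteration:
seed FOLLOW(S) with $
[1]
  S→A A S: FOLLOW(A) ⊇ FIRST(A) = {a}; new: +{a}
  FOLLOW[S]={$}  FOLLOW[A]={a}
[2] done
  FOLLOW[S]={$}  FOLLOW[A]={a}

FOLLOW(A) = ["a"]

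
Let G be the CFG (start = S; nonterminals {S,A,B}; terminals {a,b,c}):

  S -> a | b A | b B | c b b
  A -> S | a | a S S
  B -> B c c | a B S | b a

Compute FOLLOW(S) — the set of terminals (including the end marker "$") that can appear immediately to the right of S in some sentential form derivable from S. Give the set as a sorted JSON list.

Compute FIRST by fixpoint:
round 1:
  A via A→a: +{a}
  B via B→a B S: +{a}
  B via B→b a: +{b}
  S via S→a: +{a}
  S via S→b A: +{b}
  S via S→c b b: +{c}
  FIRST[S]={a,b,c}  FIRST[A]={a}  FIRST[B]={a,b}
round 2:
  A via A→S: +{b,c}
  FIRST[S]={a,b,c}  FIRST[A]={a,b,c}  FIRST[B]={a,b}
round 3: (no change)
  FIRST[S]={a,b,c}  FIRST[A]={a,b,c}  FIRST[B]={a,b}

FOLLOW iteration:
initialize: $ ∈ FOLLOW(S)
iter 1:
  A→a S S: FOLLOW(S) ⊇ FIRST(S) = {a,b,c}; new: +{a,b,c}
  B→B c c: FOLLOW(B) ⊇ FIRST(c) = {c}; new: +{c}
  B→a B S: FOLLOW(B) ⊇ FIRST(S) = {a,b,c}; new: +{a,b}
  S→b A: FOLLOW(A) ⊇ FOLLOW(S) ⊇ {$,a,b,c}; new: +{$,a,b,c}
  S→b B: FOLLOW(B) ⊇ FOLLOW(S) ⊇ {$,a,b,c}; new: +{$}
  S: {$,a,b,c}  A: {$,a,b,c}  B: {$,a,b,c}
iter 2: (stable)
  S: {$,a,b,c}  A: {$,a,b,c}  B: {$,a,b,c}

FOLLOW(S) = ["$", "a", "b", "c"]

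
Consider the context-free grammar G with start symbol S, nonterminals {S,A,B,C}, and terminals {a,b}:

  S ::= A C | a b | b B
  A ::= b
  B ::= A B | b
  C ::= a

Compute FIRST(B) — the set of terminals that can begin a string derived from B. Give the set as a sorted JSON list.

FIRST iteration:
[1]
  A via A→b: +{b}
  B via B→A B: +{b}
  C via C→a: +{a}
  S via S→A C: +{b}
  S via S→a b: +{a}
  S: {a,b}  A: {b}  B: {b}  C: {a}
[2] — fixpoint
  S: {a,b}  A: {b}  B: {b}  C: {a}

FIRST(B) = ["b"]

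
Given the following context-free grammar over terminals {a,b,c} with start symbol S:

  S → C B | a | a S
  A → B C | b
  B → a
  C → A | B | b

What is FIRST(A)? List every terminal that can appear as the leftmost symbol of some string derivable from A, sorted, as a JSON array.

FIRST iteration:
pass 1:
  A via A→b: +{b}
  B via B→a: +{a}
  C via C→A: +{b}
  C via C→B: +{a}
  S via S→C B: +{a,b}
  FIRST[S]={a,b}  FIRST[A]={b}  FIRST[B]={a}  FIRST[C]={a,b}
pass 2:
  A via A→B C: +{a}
  FIRST[S]={a,b}  FIRST[A]={a,b}  FIRST[B]={a}  FIRST[C]={a,b}
pass 3: (stable)
  FIRST[S]={a,b}  FIRST[A]={a,b}  FIRST[B]={a}  FIRST[C]={a,b}

FIRST(A) = ["a", "b"]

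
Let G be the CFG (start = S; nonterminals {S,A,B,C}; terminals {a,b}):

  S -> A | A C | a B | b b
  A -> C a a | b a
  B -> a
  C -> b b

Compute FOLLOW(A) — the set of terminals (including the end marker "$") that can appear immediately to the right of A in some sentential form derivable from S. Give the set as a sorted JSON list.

FIRST sets, iterate to fixpoint:
round 1:
  A via A→b a: +{b}
  B via B→a: +{a}
  C via C→b b: +{b}
  S via S→A: +{b}
  S via S→a B: +{a}
  S: {a,b}  A: {b}  B: {a}  C: {b}
round 2: — fixpoint
  S: {a,b}  A: {b}  B: {a}  C: {b}

FOLLOW iteration:
seed FOLLOW(S) with $
pass 1:
  A→C a a: FOLLOW(C) ⊇ FIRST(a) = {a}; new: +{a}
  S→A: FOLLOW(A) ⊇ FOLLOW(S) ⊇ {$}; new: +{$}
  S→A C: FOLLOW(A) ⊇ FIRST(C) = {b}; new: +{b}
  S→A C: FOLLOW(C) ⊇ FOLLOW(S) ⊇ {$}; new: +{$}
  S→a B: FOLLOW(B) ⊇ FOLLOW(S) ⊇ {$}; new: +{$}
  FOLLOW(S)={$}  FOLLOW(A)={$,b}  FOLLOW(B)={$}  FOLLOW(C)={$,a}
pass 2: — fixpoint
  FOLLOW(S)={$}  FOLLOW(A)={$,b}  FOLLOW(B)={$}  FOLLOW(C)={$,a}

FOLLOW(A) = ["$", "b"]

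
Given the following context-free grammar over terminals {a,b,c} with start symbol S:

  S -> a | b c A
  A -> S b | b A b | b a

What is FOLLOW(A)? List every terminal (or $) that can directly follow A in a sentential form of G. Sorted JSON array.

FIRST sets, iterate to fixpoint:
iter 1:
  A via A→b A b: +{b}
  S via S→a: +{a}
  S via S→b c A: +{b}
  FIRST[S]={a,b}  FIRST[A]={b}
iter 2:
  A via A→S b: +{a}
  FIRST[S]={a,b}  FIRST[A]={a,b}
iter 3: (stable)
  FIRST[S]={a,b}  FIRST[A]={a,b}

FOLLOW iteration:
initialize: $ ∈ FOLLOW(S)
round 1:
  A→S b: FOLLOW(S) ⊇ FIRST(b) = {b}; new: +{b}
  A→b A b: FOLLOW(A) ⊇ FIRST(b) = {b}; new: +{b}
  S→b c A: FOLLOW(A) ⊇ FOLLOW(S) ⊇ {$,b}; new: +{$}
  FOLLOW[S]={$,b}  FOLLOW[A]={$,b}
round 2: (no change)
  FOLLOW[S]={$,b}  FOLLOW[A]={$,b}

FOLLOW(A) = ["$", "b"]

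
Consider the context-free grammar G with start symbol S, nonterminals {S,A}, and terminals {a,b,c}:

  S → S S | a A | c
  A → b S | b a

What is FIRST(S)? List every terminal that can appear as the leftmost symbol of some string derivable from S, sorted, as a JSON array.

Compute FIRST by fixpoint:
pass 1:
  A via A→b S: +{b}
  S via S→a A: +{a}
  S via S→c: +{c}
  FIRST[S]={a,c}  FIRST[A]={b}
pass 2: (stable)
  FIRST[S]={a,c}  FIRST[A]={b}

FIRST(S) = ["a", "c"]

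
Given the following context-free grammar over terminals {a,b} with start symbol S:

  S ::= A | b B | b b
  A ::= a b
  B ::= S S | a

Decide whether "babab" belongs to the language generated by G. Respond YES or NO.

Convert to CNF:
  S -> T0 T1 | T1 B | T1 T1
  A -> T0 T1
  B -> S S | a
  T0 -> a
  T1 -> b

CYK fill:
  T[0,0] 'b' = {T1}  orig:{}
  T[1,1] 'a' = {B,T0}  orig:{B}
  T[2,2] 'b' = {T1}  orig:{}
  T[3,3] 'a' = {B,T0}  orig:{B}
  T[4,4] 'b' = {T1}  orig:{}
  T[0,1] 'ba' = {S}
  T[1,2] 'ab' = {A,S}
  T[2,3] 'ba' = {S}
  T[3,4] 'ab' = {A,S}
  T[0,2] 'bab' = ∅
  T[1,3] 'aba' = ∅
  T[2,4] 'bab' = ∅
  T[0,3] 'baba' = {B}
  T[1,4] 'abab' = {B}
  T[0,4] 'babab' = {S}

S ∈ T[0,4] ⇒ YES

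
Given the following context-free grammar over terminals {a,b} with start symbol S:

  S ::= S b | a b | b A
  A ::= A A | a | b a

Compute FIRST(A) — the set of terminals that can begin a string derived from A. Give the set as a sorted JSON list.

FIRST sets, iterate to fixpoint:
[1]
  A via A→a: +{a}
  A via A→b a: +{b}
  S via S→a b: +{a}
  S via S→b A: +{b}
  FIRST(S)={a,b}  FIRST(A)={a,b}
[2] — fixpoint
  FIRST(S)={a,b}  FIRST(A)={a,b}

FIRST(A) = ["a", "b"]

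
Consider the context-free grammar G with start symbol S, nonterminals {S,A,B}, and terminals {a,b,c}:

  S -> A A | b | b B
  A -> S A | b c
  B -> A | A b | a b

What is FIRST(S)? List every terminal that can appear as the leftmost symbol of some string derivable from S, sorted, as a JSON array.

Compute FIRST by fixpoint:
iter 1:
  A via A→b c: +{b}
  B via B→A: +{b}
  B via B→a b: +{a}
  S via S→A A: +{b}
  FIRST[S]={b}  FIRST[A]={b}  FIRST[B]={a,b}
iter 2: (stable)
  FIRST[S]={b}  FIRST[A]={b}  FIRST[B]={a,b}

FIRST(S) = ["b"]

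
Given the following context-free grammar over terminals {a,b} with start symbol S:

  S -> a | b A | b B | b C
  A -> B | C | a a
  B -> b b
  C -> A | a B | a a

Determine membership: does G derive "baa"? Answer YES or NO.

CNF form of G:
  S -> T1 A | T1 B | T1 C | a
  A -> T0 B | T0 T0 | T1 T1
  B -> T1 T1
  C -> T0 B | T0 T0 | T1 T1
  T0 -> a
  T1 -> b

CYK fill:
  cell(0,0) b: {T1}  orig:{}
  cell(1,1) a: {S,T0}  orig:{S}
  cell(2,2) a: {S,T0}  orig:{S}
  cell(0,1) ba: ∅
  cell(1,2) aa: {A,C}
  cell(0,2) baa: {S}

S ∈ T[0,2] ⇒ YES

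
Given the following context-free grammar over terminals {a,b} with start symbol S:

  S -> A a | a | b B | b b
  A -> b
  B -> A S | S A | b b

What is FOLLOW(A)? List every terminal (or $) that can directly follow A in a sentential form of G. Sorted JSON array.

Compute FIRST by fixpoint:
round 1:
  A via A→b: +{b}
  B via B→A S: +{b}
  S via S→A a: +{b}
  S via S→a: +{a}
  S: {a,b}  A: {b}  B: {b}
round 2:
  B via B→S A: +{a}
  S: {a,b}  A: {b}  B: {a,b}
round 3: — fixpoint
  S: {a,b}  A: {b}  B: {a,b}

FOLLOW iteration:
seed FOLLOW(S) with $
iter 1:
  B→A S: FOLLOW(A) ⊇ FIRST(S) = {a,b}; new: +{a,b}
  B→S A: FOLLOW(S) ⊇ FIRST(A) = {b}; new: +{b}
  S→b B: FOLLOW(B) ⊇ FOLLOW(S) ⊇ {$,b}; new: +{$,b}
  S: {$,b}  A: {a,b}  B: {$,b}
iter 2:
  B→S A: FOLLOW(A) ⊇ FOLLOW(B) ⊇ {$,b}; new: +{$}
  S: {$,b}  A: {$,a,b}  B: {$,b}
iter 3: — fixpoint
  S: {$,b}  A: {$,a,b}  B: {$,b}

FOLLOW(A) = ["$", "a", "b"]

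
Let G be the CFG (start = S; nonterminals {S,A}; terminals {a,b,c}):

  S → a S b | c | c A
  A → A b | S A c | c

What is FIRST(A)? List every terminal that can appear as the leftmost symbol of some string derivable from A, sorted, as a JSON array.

Compute FIRST by fixpoint:
round 1:
  A via A→c: +{c}
  S via S→a S b: +{a}
  S via S→c: +{c}
  FIRST(S)={a,c}  FIRST(A)={c}
round 2:
  A via A→S A c: +{a}
  FIRST(S)={a,c}  FIRST(A)={a,c}
round 3: done
  FIRST(S)={a,c}  FIRST(A)={a,c}

FIRST(A) = ["a", "c"]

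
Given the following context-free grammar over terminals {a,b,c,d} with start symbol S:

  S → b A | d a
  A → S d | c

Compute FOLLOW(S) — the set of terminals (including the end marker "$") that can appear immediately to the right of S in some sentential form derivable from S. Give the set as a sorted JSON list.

FIRST sets, iterate to fixpoint:
pass 1:
  A via A→c: +{c}
  S via S→b A: +{b}
  S via S→d a: +{d}
  FIRST[S]={b,d}  FIRST[A]={c}
pass 2:
  A via A→S d: +{b,d}
  FIRST[S]={b,d}  FIRST[A]={b,c,d}
pass 3: done
  FIRST[S]={b,d}  FIRST[A]={b,c,d}

FOLLOW sets:
FOLLOW(S) := {$}
round 1:
  A→S d: FOLLOW(S) ⊇ FIRST(d) = {d}; new: +{d}
  S→b A: FOLLOW(A) ⊇ FOLLOW(S) ⊇ {$,d}; new: +{$,d}
  S: {$,d}  A: {$,d}
round 2: (stable)
  S: {$,d}  A: {$,d}

FOLLOW(S) = ["$", "d"]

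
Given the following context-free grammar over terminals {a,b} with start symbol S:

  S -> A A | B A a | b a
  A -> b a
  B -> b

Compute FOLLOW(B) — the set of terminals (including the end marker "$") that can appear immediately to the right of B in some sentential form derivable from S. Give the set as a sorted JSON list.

FIRST sets, iterate to fixpoint:
pass 1:
  A via A→b a: +{b}
  B via B→b: +{b}
  S via S→A A: +{b}
  FIRST[S]={b}  FIRST[A]={b}  FIRST[B]={b}
pass 2: — fixpoint
  FIRST[S]={b}  FIRST[A]={b}  FIRST[B]={b}

Compute FOLLOW by fixpoint:
initialize: $ ∈ FOLLOW(S)
iter 1:
  S→A A: FOLLOW(A) ⊇ FIRST(A) = {b}; new: +{b}
  S→A A: FOLLOW(A) ⊇ FOLLOW(S) ⊇ {$}; new: +{$}
  S→B A a: FOLLOW(B) ⊇ FIRST(A) = {b}; new: +{b}
  S→B A a: FOLLOW(A) ⊇ FIRST(a) = {a}; new: +{a}
  S: {$}  A: {$,a,b}  B: {b}
iter 2: — fixpoint
  S: {$}  A: {$,a,b}  B: {b}

FOLLOW(B) = ["b"]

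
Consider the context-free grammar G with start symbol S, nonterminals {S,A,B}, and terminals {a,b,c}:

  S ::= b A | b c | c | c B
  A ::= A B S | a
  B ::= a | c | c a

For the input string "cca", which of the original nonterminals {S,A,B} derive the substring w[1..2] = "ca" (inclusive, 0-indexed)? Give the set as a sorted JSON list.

Convert to CNF:
  S -> T0 B | T2 A | T2 T0 | c
  A -> A X3 | a
  B -> T0 T1 | a | c
  T0 -> c
  T1 -> a
  T2 -> b
  X3 -> B S

CYK fill — only the sub-triangle for w[1..2]:
  [1..1]={B,S,T0}  "c"  orig:{B,S}
  [2..2]={A,B,T1}  "a"  orig:{A,B}
  [1..2]={B,S}  "ca"

Original NTs in T[1,2] deriving "ca": ["B", "S"]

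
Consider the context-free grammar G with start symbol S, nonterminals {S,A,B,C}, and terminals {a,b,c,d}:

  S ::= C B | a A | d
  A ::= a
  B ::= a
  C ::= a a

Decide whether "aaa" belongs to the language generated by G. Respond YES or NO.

Convert to CNF:
  S -> C B | T0 A | d
  A -> a
  B -> a
  C -> T0 T0
  T0 -> a

Fill CYK table bottom-up:
  T[0,0] 'a' = {A,B,T0}  orig:{A,B}
  T[1,1] 'a' = {A,B,T0}  orig:{A,B}
  T[2,2] 'a' = {A,B,T0}  orig:{A,B}
  T[0,1] 'aa' = {C,S}
  T[1,2] 'aa' = {C,S}
  T[0,2] 'aaa' = {S}

S ∈ T[0,2] ⇒ YES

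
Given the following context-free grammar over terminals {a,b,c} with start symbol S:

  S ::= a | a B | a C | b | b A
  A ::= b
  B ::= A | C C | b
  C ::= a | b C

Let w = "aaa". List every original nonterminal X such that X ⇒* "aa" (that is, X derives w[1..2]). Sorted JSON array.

CNF form of G:
  S -> T0 A | T1 B | T1 C | a | b
  A -> b
  B -> C C | b
  C -> T0 C | a
  T0 -> b
  T1 -> a

Fill CYK table bottom-up — only the sub-triangle for w[1..2]:
  T[1,1] 'a' = {C,S,T1}  orig:{C,S}
  T[2,2] 'a' = {C,S,T1}  orig:{C,S}
  T[1,2] 'aa' = {B,S}

Original NTs in T[1,2] deriving "aa": ["B", "S"]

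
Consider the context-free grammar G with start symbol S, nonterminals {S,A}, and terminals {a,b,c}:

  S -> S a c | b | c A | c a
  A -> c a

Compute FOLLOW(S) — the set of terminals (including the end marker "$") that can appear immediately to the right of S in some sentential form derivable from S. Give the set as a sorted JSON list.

Compute FIRST by fixpoint:
pass 1:
  A via A→c a: +{c}
  S via S→b: +{b}
  S via S→c A: +{c}
  S: {b,c}  A: {c}
pass 2: (no change)
  S: {b,c}  A: {c}

FOLLOW sets:
FOLLOW(S) := {$}
round 1:
  S→S a c: FOLLOW(S) ⊇ FIRST(a) = {a}; new: +{a}
  S→c A: FOLLOW(A) ⊇ FOLLOW(S) ⊇ {$,a}; new: +{$,a}
  S: {$,a}  A: {$,a}
round 2: (no change)
  S: {$,a}  A: {$,a}

FOLLOW(S) = ["$", "a"]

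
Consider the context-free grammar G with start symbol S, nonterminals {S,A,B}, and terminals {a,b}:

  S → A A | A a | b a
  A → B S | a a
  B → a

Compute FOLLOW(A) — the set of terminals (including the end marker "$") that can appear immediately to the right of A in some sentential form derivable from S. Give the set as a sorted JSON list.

Compute FIRST by fixpoint:
iter 1:
  A via A→a a: +{a}
  B via B→a: +{a}
  S via S→A A: +{a}
  S via S→b a: +{b}
  FIRST(S)={a,b}  FIRST(A)={a}  FIRST(B)={a}
iter 2: done
  FIRST(S)={a,b}  FIRST(A)={a}  FIRST(B)={a}

FOLLOW sets:
initialize: $ ∈ FOLLOW(S)
iter 1:
  A→B S: FOLLOW(B) ⊇ FIRST(S) = {a,b}; new: +{a,b}
  S→A A: FOLLOW(A) ⊇ FIRST(A) = {a}; new: +{a}
  S→A A: FOLLOW(A) ⊇ FOLLOW(S) ⊇ {$}; new: +{$}
  FOLLOW[S]={$}  FOLLOW[A]={$,a}  FOLLOW[B]={a,b}
iter 2:
  A→B S: FOLLOW(S) ⊇ FOLLOW(A) ⊇ {$,a}; new: +{a}
  FOLLOW[S]={$,a}  FOLLOW[A]={$,a}  FOLLOW[B]={a,b}
iter 3: (stable)
  FOLLOW[S]={$,a}  FOLLOW[A]={$,a}  FOLLOW[B]={a,b}

FOLLOW(A) = ["$", "a"]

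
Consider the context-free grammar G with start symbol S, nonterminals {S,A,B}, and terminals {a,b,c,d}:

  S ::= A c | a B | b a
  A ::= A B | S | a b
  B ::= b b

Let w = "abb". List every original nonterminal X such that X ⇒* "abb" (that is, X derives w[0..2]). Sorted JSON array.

Convert to CNF:
  S -> A T0 | T1 B | T2 T1
  A -> A B | A T0 | T1 B | T1 T2 | T2 T1
  B -> T2 T2
  T0 -> c
  T1 -> a
  T2 -> b

Fill CYK table bottom-up (cells [i..j] with 0 ≤ i ≤ j ≤ 2 only):
  T[0,0] 'a' = {T1}  orig:{}
  T[1,1] 'b' = {T2}  orig:{}
  T[2,2] 'b' = {T2}  orig:{}
  T[0,1] 'ab' = {A}
  T[1,2] 'bb' = {B}
  T[0,2] 'abb' = {A,S}

Original NTs in T[0,2] deriving "abb": ["A", "S"]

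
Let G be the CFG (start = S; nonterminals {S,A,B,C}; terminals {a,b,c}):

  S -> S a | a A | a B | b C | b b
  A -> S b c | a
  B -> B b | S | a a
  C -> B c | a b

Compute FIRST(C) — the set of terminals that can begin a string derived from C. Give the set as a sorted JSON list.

FIRST iteration:
iter 1:
  A via A→a: +{a}
  B via B→a a: +{a}
  C via C→B c: +{a}
  S via S→a A: +{a}
  S via S→b C: +{b}
  FIRST[S]={a,b}  FIRST[A]={a}  FIRST[B]={a}  FIRST[C]={a}
iter 2:
  A via A→S b c: +{b}
  B via B→S: +{b}
  C via C→B c: +{b}
  FIRST[S]={a,b}  FIRST[A]={a,b}  FIRST[B]={a,b}  FIRST[C]={a,b}
iter 3: — fixpoint
  FIRST[S]={a,b}  FIRST[A]={a,b}  FIRST[B]={a,b}  FIRST[C]={a,b}

FIRST(C) = ["a", "b"]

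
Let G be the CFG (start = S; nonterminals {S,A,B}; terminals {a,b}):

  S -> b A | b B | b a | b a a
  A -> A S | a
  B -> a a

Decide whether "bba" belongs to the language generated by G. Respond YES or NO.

Convert to CNF:
  S -> T1 A | T1 B | T1 T0 | T1 X2
  A -> A S | a
  B -> T0 T0
  T0 -> a
  T1 -> b
  X2 -> T0 T0

Fill CYK table bottom-up:
  [0..0]={T1}  "b"  orig:{}
  [1..1]={T1}  "b"  orig:{}
  [2..2]={A,T0}  "a"  orig:{A}
  [0..1]=∅  "bb"
  [1..2]={S}  "ba"
  [0..2]=∅  "bba"

S ∉ T[0,2] ⇒ NO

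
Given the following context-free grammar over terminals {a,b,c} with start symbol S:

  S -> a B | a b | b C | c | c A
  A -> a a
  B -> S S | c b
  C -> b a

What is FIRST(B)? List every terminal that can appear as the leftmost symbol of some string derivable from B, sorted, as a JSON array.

FIRST sets, iterate to fixpoint:
round 1:
  A via A→a a: +{a}
  B via B→c b: +{c}
  C via C→b a: +{b}
  S via S→a B: +{a}
  S via S→b C: +{b}
  S via S→c: +{c}
  FIRST(S)={a,b,c}  FIRST(A)={a}  FIRST(B)={c}  FIRST(C)={b}
round 2:
  B via B→S S: +{a,b}
  FIRST(S)={a,b,c}  FIRST(A)={a}  FIRST(B)={a,b,c}  FIRST(C)={b}
round 3: (no change)
  FIRST(S)={a,b,c}  FIRST(A)={a}  FIRST(B)={a,b,c}  FIRST(C)={b}

FIRST(B) = ["a", "b", "c"]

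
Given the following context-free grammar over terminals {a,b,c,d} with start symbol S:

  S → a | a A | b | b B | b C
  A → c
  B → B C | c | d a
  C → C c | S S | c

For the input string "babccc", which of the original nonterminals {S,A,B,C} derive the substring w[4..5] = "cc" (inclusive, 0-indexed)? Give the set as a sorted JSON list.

CNF form of G:
  S -> T1 A | T3 B | T3 C | a | b
  A -> c
  B -> B C | T0 T1 | c
  C -> C T2 | S S | c
  T0 -> d
  T1 -> a
  T2 -> c
  T3 -> b

CYK table (by increasing span) — only the sub-triangle for w[4..5]:
  T[4,4] 'c' = {A,B,C,T2}  orig:{A,B,C}
  T[5,5] 'c' = {A,B,C,T2}  orig:{A,B,C}
  T[4,5] 'cc' = {B,C}

Original NTs in T[4,5] deriving "cc": ["B", "C"]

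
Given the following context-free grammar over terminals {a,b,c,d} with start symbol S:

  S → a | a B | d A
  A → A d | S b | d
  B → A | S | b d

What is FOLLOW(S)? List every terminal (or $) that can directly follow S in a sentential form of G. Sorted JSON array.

FIRST iteration:
round 1:
  A via A→d: +{d}
  B via B→A: +{d}
  B via B→b d: +{b}
  S via S→a: +{a}
  S via S→d A: +{d}
  FIRST[S]={a,d}  FIRST[A]={d}  FIRST[B]={b,d}
round 2:
  A via A→S b: +{a}
  B via B→A: +{a}
  FIRST[S]={a,d}  FIRST[A]={a,d}  FIRST[B]={a,b,d}
round 3: done
  FIRST[S]={a,d}  FIRST[A]={a,d}  FIRST[B]={a,b,d}

Compute FOLLOW by fixpoint:
seed FOLLOW(S) with $
iter 1:
  A→A d: FOLLOW(A) ⊇ FIRST(d) = {d}; new: +{d}
  A→S b: FOLLOW(S) ⊇ FIRST(b) = {b}; new: +{b}
  S→a B: FOLLOW(B) ⊇ FOLLOW(S) ⊇ {$,b}; new: +{$,b}
  S→d A: FOLLOW(A) ⊇ FOLLOW(S) ⊇ {$,b}; new: +{$,b}
  FOLLOW(S)={$,b}  FOLLOW(A)={$,b,d}  FOLLOW(B)={$,b}
iter 2: (stable)
  FOLLOW(S)={$,b}  FOLLOW(A)={$,b,d}  FOLLOW(B)={$,b}

FOLLOW(S) = ["$", "b"]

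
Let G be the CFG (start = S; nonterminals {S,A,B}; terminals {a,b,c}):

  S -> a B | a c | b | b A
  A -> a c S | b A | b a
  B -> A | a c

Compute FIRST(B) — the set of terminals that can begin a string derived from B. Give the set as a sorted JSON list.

FIRST sets, iterate to fixpoint:
iter 1:
  A via A→a c S: +{a}
  A via A→b A: +{b}
  B via B→A: +{a,b}
  S via S→a B: +{a}
  S via S→b: +{b}
  FIRST[S]={a,b}  FIRST[A]={a,b}  FIRST[B]={a,b}
iter 2: (no change)
  FIRST[S]={a,b}  FIRST[A]={a,b}  FIRST[B]={a,b}

FIRST(B) = ["a", "b"]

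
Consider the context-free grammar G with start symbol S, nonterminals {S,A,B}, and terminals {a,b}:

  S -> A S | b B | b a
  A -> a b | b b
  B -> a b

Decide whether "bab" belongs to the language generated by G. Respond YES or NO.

Convert to CNF:
  S -> A S | T1 B | T1 T0
  A -> T0 T1 | T1 T1
  B -> T0 T1
  T0 -> a
  T1 -> b

Fill CYK table bottom-up:
  cell(0,0) b: {T1}  orig:{}
  cell(1,1) a: {T0}  orig:{}
  cell(2,2) b: {T1}  orig:{}
  cell(0,1) ba: {S}
  cell(1,2) ab: {A,B}
  cell(0,2) bab: {S}

S ∈ T[0,2] ⇒ YES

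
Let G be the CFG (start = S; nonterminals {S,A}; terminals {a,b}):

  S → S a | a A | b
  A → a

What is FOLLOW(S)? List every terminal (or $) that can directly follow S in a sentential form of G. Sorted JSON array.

Compute FIRST by fixpoint:
iter 1:
  A via A→a: +{a}
  S via S→a A: +{a}
  S via S→b: +{b}
  FIRST(S)={a,b}  FIRST(A)={a}
iter 2: (stable)
  FIRST(S)={a,b}  FIRST(A)={a}

FOLLOW iteration:
FOLLOW(S) := {$}
iter 1:
  S→S a: FOLLOW(S) ⊇ FIRST(a) = {a}; new: +{a}
  S→a A: FOLLOW(A) ⊇ FOLLOW(S) ⊇ {$,a}; new: +{$,a}
  FOLLOW(S)={$,a}  FOLLOW(A)={$,a}
iter 2: (no change)
  FOLLOW(S)={$,a}  FOLLOW(A)={$,a}

FOLLOW(S) = ["$", "a"]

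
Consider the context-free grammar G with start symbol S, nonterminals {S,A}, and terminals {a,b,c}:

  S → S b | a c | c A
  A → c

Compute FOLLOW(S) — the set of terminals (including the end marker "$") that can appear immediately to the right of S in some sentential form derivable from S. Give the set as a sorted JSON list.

FIRST sets, iterate to fixpoint:
[1]
  A via A→c: +{c}
  S via S→a c: +{a}
  S via S→c A: +{c}
  S: {a,c}  A: {c}
[2] done
  S: {a,c}  A: {c}

FOLLOW sets:
FOLLOW(S) := {$}
[1]
  S→S b: FOLLOW(S) ⊇ FIRST(b) = {b}; new: +{b}
  S→c A: FOLLOW(A) ⊇ FOLLOW(S) ⊇ {$,b}; new: +{$,b}
  FOLLOW(S)={$,b}  FOLLOW(A)={$,b}
[2] (stable)
  FOLLOW(S)={$,b}  FOLLOW(A)={$,b}

FOLLOW(S) = ["$", "b"]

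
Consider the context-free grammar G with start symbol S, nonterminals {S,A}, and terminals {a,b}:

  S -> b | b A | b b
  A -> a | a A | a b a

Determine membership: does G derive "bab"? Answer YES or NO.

Convert to CNF:
  S -> T1 A | T1 T1 | b
  A -> T0 A | T0 X2 | a
  T0 -> a
  T1 -> b
  X2 -> T1 T0

CYK table (by increasing span):
  cell(0,0) b: {S,T1}  orig:{S}
  cell(1,1) a: {A,T0}  orig:{A}
  cell(2,2) b: {S,T1}  orig:{S}
  cell(0,1) ba: {S,X2}  orig:{S}
  cell(1,2) ab: ∅
  cell(0,2) bab: ∅

S ∉ T[0,2] ⇒ NO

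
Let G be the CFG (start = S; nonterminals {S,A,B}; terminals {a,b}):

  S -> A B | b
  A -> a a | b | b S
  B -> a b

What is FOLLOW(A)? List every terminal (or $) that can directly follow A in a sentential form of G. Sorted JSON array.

FIRST iteration:
round 1:
  A via A→a a: +{a}
  A via A→b: +{b}
  B via B→a b: +{a}
  S via S→A B: +{a,b}
  FIRST(S)={a,b}  FIRST(A)={a,b}  FIRST(B)={a}
round 2: done
  FIRST(S)={a,b}  FIRST(A)={a,b}  FIRST(B)={a}

FOLLOW sets:
seed FOLLOW(S) with $
[1]
  S→A B: FOLLOW(A) ⊇ FIRST(B) = {a}; new: +{a}
  S→A B: FOLLOW(B) ⊇ FOLLOW(S) ⊇ {$}; new: +{$}
  S: {$}  A: {a}  B: {$}
[2]
  A→b S: FOLLOW(S) ⊇ FOLLOW(A) ⊇ {a}; new: +{a}
  S→A B: FOLLOW(B) ⊇ FOLLOW(S) ⊇ {$,a}; new: +{a}
  S: {$,a}  A: {a}  B: {$,a}
[3] (no change)
  S: {$,a}  A: {a}  B: {$,a}

FOLLOW(A) = ["a"]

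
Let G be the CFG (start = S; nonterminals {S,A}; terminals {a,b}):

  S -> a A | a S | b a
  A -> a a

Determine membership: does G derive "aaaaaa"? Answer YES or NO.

Convert to CNF:
  S -> T0 A | T0 S | T1 T0
  A -> T0 T0
  T0 -> a
  T1 -> b

Fill CYK table bottom-up:
  [0..0]={T0}  "a"  orig:{}
  [1..1]={T0}  "a"  orig:{}
  [2..2]={T0}  "a"  orig:{}
  [3..3]={T0}  "a"  orig:{}
  [4..4]={T0}  "a"  orig:{}
  [5..5]={T0}  "a"  orig:{}
  [0..1]={A}  "aa"
  [1..2]={A}  "aa"
  [2..3]={A}  "aa"
  [3..4]={A}  "aa"
  [4..5]={A}  "aa"
  [0..2]={S}  "aaa"
  [1..3]={S}  "aaa"
  [2..4]={S}  "aaa"
  [3..5]={S}  "aaa"
  [0..3]={S}  "aaaa"
  [1..4]={S}  "aaaa"
  [2..5]={S}  "aaaa"
  [0..4]={S}  "aaaaa"
  [1..5]={S}  "aaaaa"
  [0..5]={S}  "aaaaaa"

S ∈ T[0,5] ⇒ YES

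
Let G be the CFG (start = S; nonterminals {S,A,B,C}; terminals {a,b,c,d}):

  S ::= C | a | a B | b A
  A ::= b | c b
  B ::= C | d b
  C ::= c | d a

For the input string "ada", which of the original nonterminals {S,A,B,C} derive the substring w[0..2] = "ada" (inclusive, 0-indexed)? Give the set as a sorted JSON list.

Convert to CNF:
  S -> T1 A | T2 T3 | T3 B | a | c
  A -> T0 T1 | b
  B -> T2 T1 | T2 T3 | c
  C -> T2 T3 | c
  T0 -> c
  T1 -> b
  T2 -> d
  T3 -> a

Fill CYK table bottom-up, restricted to cells inside w[0..2]:
  cell(0,0) a: {S,T3}  orig:{S}
  cell(1,1) d: {T2}  orig:{}
  cell(2,2) a: {S,T3}  orig:{S}
  cell(0,1) ad: ∅
  cell(1,2) da: {B,C,S}
  cell(0,2) ada: {S}

Original NTs in T[0,2] deriving "ada": ["S"]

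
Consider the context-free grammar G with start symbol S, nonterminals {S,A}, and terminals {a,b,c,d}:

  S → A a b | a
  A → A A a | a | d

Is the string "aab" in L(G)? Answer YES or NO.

CNF form of G:
  S -> A X3 | a
  A -> A X2 | a | d
  T0 -> a
  T1 -> b
  X2 -> A T0
  X3 -> T0 T1

CYK fill:
  cell(0,0) a: {A,S,T0}  orig:{A,S}
  cell(1,1) a: {A,S,T0}  orig:{A,S}
  cell(2,2) b: {T1}  orig:{}
  cell(0,1) aa: {X2}  orig:{}
  cell(1,2) ab: {X3}  orig:{}
  cell(0,2) aab: {S}

S ∈ T[0,2] ⇒ YES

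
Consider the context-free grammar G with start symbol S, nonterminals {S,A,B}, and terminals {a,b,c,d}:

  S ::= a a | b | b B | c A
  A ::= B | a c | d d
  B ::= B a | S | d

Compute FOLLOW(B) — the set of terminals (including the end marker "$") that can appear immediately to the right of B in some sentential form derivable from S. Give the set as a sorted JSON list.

Compute FIRST by fixpoint:
iter 1:
  A via A→a c: +{a}
  A via A→d d: +{d}
  B via B→d: +{d}
  S via S→a a: +{a}
  S via S→b: +{b}
  S via S→c A: +{c}
  FIRST(S)={a,b,c}  FIRST(A)={a,d}  FIRST(B)={d}
iter 2:
  B via B→S: +{a,b,c}
  FIRST(S)={a,b,c}  FIRST(A)={a,d}  FIRST(B)={a,b,c,d}
iter 3:
  A via A→B: +{b,c}
  FIRST(S)={a,b,c}  FIRST(A)={a,b,c,d}  FIRST(B)={a,b,c,d}
iter 4: done
  FIRST(S)={a,b,c}  FIRST(A)={a,b,c,d}  FIRST(B)={a,b,c,d}

Compute FOLLOW by fixpoint:
seed FOLLOW(S) with $
round 1:
  B→B a: FOLLOW(B) ⊇ FIRST(a) = {a}; new: +{a}
  B→S: FOLLOW(S) ⊇ FOLLOW(B) ⊇ {a}; new: +{a}
  S→b B: FOLLOW(B) ⊇ FOLLOW(S) ⊇ {$,a}; new: +{$}
  S→c A: FOLLOW(A) ⊇ FOLLOW(S) ⊇ {$,a}; new: +{$,a}
  FOLLOW(S)={$,a}  FOLLOW(A)={$,a}  FOLLOW(B)={$,a}
round 2: (no change)
  FOLLOW(S)={$,a}  FOLLOW(A)={$,a}  FOLLOW(B)={$,a}

FOLLOW(B) = ["$", "a"]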